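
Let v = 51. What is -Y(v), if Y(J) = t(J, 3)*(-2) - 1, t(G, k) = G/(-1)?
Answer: -101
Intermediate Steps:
t(G, k) = -G (t(G, k) = G*(-1) = -G)
Y(J) = -1 + 2*J (Y(J) = -J*(-2) - 1 = 2*J - 1 = -1 + 2*J)
-Y(v) = -(-1 + 2*51) = -(-1 + 102) = -1*101 = -101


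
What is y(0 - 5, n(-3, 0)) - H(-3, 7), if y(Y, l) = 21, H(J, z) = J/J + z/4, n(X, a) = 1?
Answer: 73/4 ≈ 18.250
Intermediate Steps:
H(J, z) = 1 + z/4 (H(J, z) = 1 + z*(¼) = 1 + z/4)
y(0 - 5, n(-3, 0)) - H(-3, 7) = 21 - (1 + (¼)*7) = 21 - (1 + 7/4) = 21 - 1*11/4 = 21 - 11/4 = 73/4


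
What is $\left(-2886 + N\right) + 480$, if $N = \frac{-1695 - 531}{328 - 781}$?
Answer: $- \frac{362564}{151} \approx -2401.1$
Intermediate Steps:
$N = \frac{742}{151}$ ($N = - \frac{2226}{-453} = \left(-2226\right) \left(- \frac{1}{453}\right) = \frac{742}{151} \approx 4.9139$)
$\left(-2886 + N\right) + 480 = \left(-2886 + \frac{742}{151}\right) + 480 = - \frac{435044}{151} + 480 = - \frac{362564}{151}$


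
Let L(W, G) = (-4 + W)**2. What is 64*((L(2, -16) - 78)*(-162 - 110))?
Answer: 1288192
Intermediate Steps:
64*((L(2, -16) - 78)*(-162 - 110)) = 64*(((-4 + 2)**2 - 78)*(-162 - 110)) = 64*(((-2)**2 - 78)*(-272)) = 64*((4 - 78)*(-272)) = 64*(-74*(-272)) = 64*20128 = 1288192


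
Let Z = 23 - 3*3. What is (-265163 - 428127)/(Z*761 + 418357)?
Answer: -693290/429011 ≈ -1.6160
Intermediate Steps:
Z = 14 (Z = 23 - 1*9 = 23 - 9 = 14)
(-265163 - 428127)/(Z*761 + 418357) = (-265163 - 428127)/(14*761 + 418357) = -693290/(10654 + 418357) = -693290/429011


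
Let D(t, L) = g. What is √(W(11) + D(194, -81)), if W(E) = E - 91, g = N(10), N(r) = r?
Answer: I*√70 ≈ 8.3666*I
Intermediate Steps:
g = 10
D(t, L) = 10
W(E) = -91 + E
√(W(11) + D(194, -81)) = √((-91 + 11) + 10) = √(-80 + 10) = √(-70) = I*√70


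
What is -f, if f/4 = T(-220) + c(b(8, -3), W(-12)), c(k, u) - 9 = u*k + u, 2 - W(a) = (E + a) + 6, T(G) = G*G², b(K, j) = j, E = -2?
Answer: 42592044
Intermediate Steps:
T(G) = G³
W(a) = -2 - a (W(a) = 2 - ((-2 + a) + 6) = 2 - (4 + a) = 2 + (-4 - a) = -2 - a)
c(k, u) = 9 + u + k*u (c(k, u) = 9 + (u*k + u) = 9 + (k*u + u) = 9 + (u + k*u) = 9 + u + k*u)
f = -42592044 (f = 4*((-220)³ + (9 + (-2 - 1*(-12)) - 3*(-2 - 1*(-12)))) = 4*(-10648000 + (9 + (-2 + 12) - 3*(-2 + 12))) = 4*(-10648000 + (9 + 10 - 3*10)) = 4*(-10648000 + (9 + 10 - 30)) = 4*(-10648000 - 11) = 4*(-10648011) = -42592044)
-f = -1*(-42592044) = 42592044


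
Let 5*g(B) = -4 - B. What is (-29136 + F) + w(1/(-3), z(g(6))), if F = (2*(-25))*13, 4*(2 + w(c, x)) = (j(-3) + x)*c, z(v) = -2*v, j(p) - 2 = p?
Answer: -119153/4 ≈ -29788.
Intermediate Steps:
g(B) = -⅘ - B/5 (g(B) = (-4 - B)/5 = -⅘ - B/5)
j(p) = 2 + p
w(c, x) = -2 + c*(-1 + x)/4 (w(c, x) = -2 + (((2 - 3) + x)*c)/4 = -2 + ((-1 + x)*c)/4 = -2 + (c*(-1 + x))/4 = -2 + c*(-1 + x)/4)
F = -650 (F = -50*13 = -650)
(-29136 + F) + w(1/(-3), z(g(6))) = (-29136 - 650) + (-2 - ¼/(-3) + (¼)*(-2*(-⅘ - ⅕*6))/(-3)) = -29786 + (-2 - ¼*(-⅓) + (¼)*(-⅓)*(-2*(-⅘ - 6/5))) = -29786 + (-2 + 1/12 + (¼)*(-⅓)*(-2*(-2))) = -29786 + (-2 + 1/12 + (¼)*(-⅓)*4) = -29786 + (-2 + 1/12 - ⅓) = -29786 - 9/4 = -119153/4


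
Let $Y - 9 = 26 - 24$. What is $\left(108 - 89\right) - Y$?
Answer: $8$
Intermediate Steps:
$Y = 11$ ($Y = 9 + \left(26 - 24\right) = 9 + 2 = 11$)
$\left(108 - 89\right) - Y = \left(108 - 89\right) - 11 = 19 - 11 = 8$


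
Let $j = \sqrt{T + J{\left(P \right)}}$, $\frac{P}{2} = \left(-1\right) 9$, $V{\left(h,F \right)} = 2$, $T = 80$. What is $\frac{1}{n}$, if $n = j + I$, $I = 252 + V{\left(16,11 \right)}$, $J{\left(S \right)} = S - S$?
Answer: $\frac{127}{32218} - \frac{\sqrt{5}}{16109} \approx 0.0038031$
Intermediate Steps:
$P = -18$ ($P = 2 \left(\left(-1\right) 9\right) = 2 \left(-9\right) = -18$)
$J{\left(S \right)} = 0$
$j = 4 \sqrt{5}$ ($j = \sqrt{80 + 0} = \sqrt{80} = 4 \sqrt{5} \approx 8.9443$)
$I = 254$ ($I = 252 + 2 = 254$)
$n = 254 + 4 \sqrt{5}$ ($n = 4 \sqrt{5} + 254 = 254 + 4 \sqrt{5} \approx 262.94$)
$\frac{1}{n} = \frac{1}{254 + 4 \sqrt{5}}$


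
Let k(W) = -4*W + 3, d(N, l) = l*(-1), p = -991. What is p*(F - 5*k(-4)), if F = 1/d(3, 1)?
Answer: 95136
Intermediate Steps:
d(N, l) = -l
k(W) = 3 - 4*W
F = -1 (F = 1/(-1*1) = 1/(-1) = -1)
p*(F - 5*k(-4)) = -991*(-1 - 5*(3 - 4*(-4))) = -991*(-1 - 5*(3 + 16)) = -991*(-1 - 5*19) = -991*(-1 - 95) = -991*(-96) = 95136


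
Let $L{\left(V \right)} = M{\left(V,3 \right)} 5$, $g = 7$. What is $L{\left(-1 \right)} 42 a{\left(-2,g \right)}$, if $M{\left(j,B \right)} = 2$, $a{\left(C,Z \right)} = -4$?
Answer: $-1680$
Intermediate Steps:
$L{\left(V \right)} = 10$ ($L{\left(V \right)} = 2 \cdot 5 = 10$)
$L{\left(-1 \right)} 42 a{\left(-2,g \right)} = 10 \cdot 42 \left(-4\right) = 420 \left(-4\right) = -1680$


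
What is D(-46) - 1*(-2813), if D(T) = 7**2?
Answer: 2862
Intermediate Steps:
D(T) = 49
D(-46) - 1*(-2813) = 49 - 1*(-2813) = 49 + 2813 = 2862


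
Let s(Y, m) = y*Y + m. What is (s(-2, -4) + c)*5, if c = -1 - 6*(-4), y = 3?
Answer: 65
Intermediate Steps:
c = 23 (c = -1 + 24 = 23)
s(Y, m) = m + 3*Y (s(Y, m) = 3*Y + m = m + 3*Y)
(s(-2, -4) + c)*5 = ((-4 + 3*(-2)) + 23)*5 = ((-4 - 6) + 23)*5 = (-10 + 23)*5 = 13*5 = 65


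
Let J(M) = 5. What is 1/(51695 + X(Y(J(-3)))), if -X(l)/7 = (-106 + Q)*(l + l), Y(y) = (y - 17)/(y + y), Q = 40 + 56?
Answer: 1/51527 ≈ 1.9407e-5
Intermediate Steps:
Q = 96
Y(y) = (-17 + y)/(2*y) (Y(y) = (-17 + y)/((2*y)) = (-17 + y)*(1/(2*y)) = (-17 + y)/(2*y))
X(l) = 140*l (X(l) = -7*(-106 + 96)*(l + l) = -(-70)*2*l = -(-140)*l = 140*l)
1/(51695 + X(Y(J(-3)))) = 1/(51695 + 140*((½)*(-17 + 5)/5)) = 1/(51695 + 140*((½)*(⅕)*(-12))) = 1/(51695 + 140*(-6/5)) = 1/(51695 - 168) = 1/51527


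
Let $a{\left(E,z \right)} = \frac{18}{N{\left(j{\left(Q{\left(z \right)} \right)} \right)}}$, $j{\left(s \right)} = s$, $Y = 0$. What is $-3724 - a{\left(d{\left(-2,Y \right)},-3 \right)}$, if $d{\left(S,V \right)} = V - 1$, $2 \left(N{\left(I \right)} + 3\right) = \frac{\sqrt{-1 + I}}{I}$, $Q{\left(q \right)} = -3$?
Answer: $- \frac{152441}{41} - \frac{27 i}{41} \approx -3718.1 - 0.65854 i$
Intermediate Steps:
$N{\left(I \right)} = -3 + \frac{\sqrt{-1 + I}}{2 I}$ ($N{\left(I \right)} = -3 + \frac{\sqrt{-1 + I} \frac{1}{I}}{2} = -3 + \frac{\frac{1}{I} \sqrt{-1 + I}}{2} = -3 + \frac{\sqrt{-1 + I}}{2 I}$)
$d{\left(S,V \right)} = -1 + V$
$a{\left(E,z \right)} = \frac{81 \left(-3 + \frac{i}{3}\right)}{41}$ ($a{\left(E,z \right)} = \frac{18}{-3 + \frac{\sqrt{-1 - 3}}{2 \left(-3\right)}} = \frac{18}{-3 + \frac{1}{2} \left(- \frac{1}{3}\right) \sqrt{-4}} = \frac{18}{-3 + \frac{1}{2} \left(- \frac{1}{3}\right) 2 i} = \frac{18}{-3 - \frac{i}{3}} = 18 \frac{9 \left(-3 + \frac{i}{3}\right)}{82} = \frac{81 \left(-3 + \frac{i}{3}\right)}{41}$)
$-3724 - a{\left(d{\left(-2,Y \right)},-3 \right)} = -3724 - \left(- \frac{243}{41} + \frac{27 i}{41}\right) = -3724 + \left(\frac{243}{41} - \frac{27 i}{41}\right) = - \frac{152441}{41} - \frac{27 i}{41}$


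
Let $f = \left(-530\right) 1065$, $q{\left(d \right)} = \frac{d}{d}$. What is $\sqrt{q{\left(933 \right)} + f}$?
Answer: $i \sqrt{564449} \approx 751.3 i$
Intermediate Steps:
$q{\left(d \right)} = 1$
$f = -564450$
$\sqrt{q{\left(933 \right)} + f} = \sqrt{1 - 564450} = \sqrt{-564449} = i \sqrt{564449}$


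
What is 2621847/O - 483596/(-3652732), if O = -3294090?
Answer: -665324640697/1002702329490 ≈ -0.66353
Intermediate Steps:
2621847/O - 483596/(-3652732) = 2621847/(-3294090) - 483596/(-3652732) = 2621847*(-1/3294090) - 483596*(-1/3652732) = -873949/1098030 + 120899/913183 = -665324640697/1002702329490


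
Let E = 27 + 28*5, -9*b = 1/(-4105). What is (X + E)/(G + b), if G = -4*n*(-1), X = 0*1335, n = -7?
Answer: -6169815/1034459 ≈ -5.9643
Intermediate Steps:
X = 0
G = -28 (G = -4*(-7)*(-1) = 28*(-1) = -28)
b = 1/36945 (b = -1/9/(-4105) = -1/9*(-1/4105) = 1/36945 ≈ 2.7067e-5)
E = 167 (E = 27 + 140 = 167)
(X + E)/(G + b) = (0 + 167)/(-28 + 1/36945) = 167/(-1034459/36945) = 167*(-36945/1034459) = -6169815/1034459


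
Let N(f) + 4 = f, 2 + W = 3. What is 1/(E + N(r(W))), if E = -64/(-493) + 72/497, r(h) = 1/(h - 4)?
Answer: -735063/2983361 ≈ -0.24639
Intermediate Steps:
W = 1 (W = -2 + 3 = 1)
r(h) = 1/(-4 + h)
N(f) = -4 + f
E = 67304/245021 (E = -64*(-1/493) + 72*(1/497) = 64/493 + 72/497 = 67304/245021 ≈ 0.27469)
1/(E + N(r(W))) = 1/(67304/245021 + (-4 + 1/(-4 + 1))) = 1/(67304/245021 + (-4 + 1/(-3))) = 1/(67304/245021 + (-4 - ⅓)) = 1/(67304/245021 - 13/3) = 1/(-2983361/735063) = -735063/2983361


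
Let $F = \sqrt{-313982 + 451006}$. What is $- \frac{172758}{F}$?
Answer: $- \frac{86379 \sqrt{2141}}{8564} \approx -466.7$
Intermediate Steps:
$F = 8 \sqrt{2141}$ ($F = \sqrt{137024} = 8 \sqrt{2141} \approx 370.17$)
$- \frac{172758}{F} = - \frac{172758}{8 \sqrt{2141}} = - 172758 \frac{\sqrt{2141}}{17128} = - \frac{86379 \sqrt{2141}}{8564}$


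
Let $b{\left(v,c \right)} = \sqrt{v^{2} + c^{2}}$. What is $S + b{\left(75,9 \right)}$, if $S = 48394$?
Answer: $48394 + 3 \sqrt{634} \approx 48470.0$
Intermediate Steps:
$b{\left(v,c \right)} = \sqrt{c^{2} + v^{2}}$
$S + b{\left(75,9 \right)} = 48394 + \sqrt{9^{2} + 75^{2}} = 48394 + \sqrt{81 + 5625} = 48394 + \sqrt{5706} = 48394 + 3 \sqrt{634}$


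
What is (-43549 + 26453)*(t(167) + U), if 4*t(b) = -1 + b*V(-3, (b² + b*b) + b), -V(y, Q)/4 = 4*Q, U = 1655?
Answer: 638870771354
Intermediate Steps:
V(y, Q) = -16*Q
t(b) = -¼ + b*(-32*b² - 16*b)/4 (t(b) = (-1 + b*(-16*((b² + b*b) + b)))/4 = (-1 + b*(-16*((b² + b²) + b)))/4 = (-1 + b*(-16*(2*b² + b)))/4 = (-1 + b*(-16*(b + 2*b²)))/4 = (-1 + b*(-32*b² - 16*b))/4 = -¼ + b*(-32*b² - 16*b)/4)
(-43549 + 26453)*(t(167) + U) = (-43549 + 26453)*((-¼ + 167²*(-4 - 8*167)) + 1655) = -17096*((-¼ + 27889*(-4 - 1336)) + 1655) = -17096*((-¼ + 27889*(-1340)) + 1655) = -17096*((-¼ - 37371260) + 1655) = -17096*(-149485041/4 + 1655) = -17096*(-149478421/4) = 638870771354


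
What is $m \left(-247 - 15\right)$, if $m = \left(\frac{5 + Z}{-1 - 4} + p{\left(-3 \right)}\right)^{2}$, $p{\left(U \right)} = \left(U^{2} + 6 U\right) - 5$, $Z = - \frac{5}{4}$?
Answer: $- \frac{456011}{8} \approx -57001.0$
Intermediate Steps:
$Z = - \frac{5}{4}$ ($Z = \left(-5\right) \frac{1}{4} = - \frac{5}{4} \approx -1.25$)
$p{\left(U \right)} = -5 + U^{2} + 6 U$
$m = \frac{3481}{16}$ ($m = \left(\frac{5 - \frac{5}{4}}{-1 - 4} + \left(-5 + \left(-3\right)^{2} + 6 \left(-3\right)\right)\right)^{2} = \left(\frac{15}{4 \left(-5\right)} - 14\right)^{2} = \left(\frac{15}{4} \left(- \frac{1}{5}\right) - 14\right)^{2} = \left(- \frac{3}{4} - 14\right)^{2} = \left(- \frac{59}{4}\right)^{2} = \frac{3481}{16} \approx 217.56$)
$m \left(-247 - 15\right) = \frac{3481 \left(-247 - 15\right)}{16} = \frac{3481}{16} \left(-262\right) = - \frac{456011}{8}$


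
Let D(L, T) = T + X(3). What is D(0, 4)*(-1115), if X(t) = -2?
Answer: -2230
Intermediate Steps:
D(L, T) = -2 + T (D(L, T) = T - 2 = -2 + T)
D(0, 4)*(-1115) = (-2 + 4)*(-1115) = 2*(-1115) = -2230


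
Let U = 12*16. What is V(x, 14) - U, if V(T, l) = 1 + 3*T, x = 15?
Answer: -146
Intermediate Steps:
U = 192
V(x, 14) - U = (1 + 3*15) - 1*192 = (1 + 45) - 192 = 46 - 192 = -146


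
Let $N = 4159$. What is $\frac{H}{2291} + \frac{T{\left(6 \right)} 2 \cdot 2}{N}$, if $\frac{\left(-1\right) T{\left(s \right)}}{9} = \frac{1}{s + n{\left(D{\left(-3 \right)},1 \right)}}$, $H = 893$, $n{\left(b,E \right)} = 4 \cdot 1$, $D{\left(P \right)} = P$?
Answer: $\frac{18528697}{47641345} \approx 0.38892$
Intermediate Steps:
$n{\left(b,E \right)} = 4$
$T{\left(s \right)} = - \frac{9}{4 + s}$ ($T{\left(s \right)} = - \frac{9}{s + 4} = - \frac{9}{4 + s}$)
$\frac{H}{2291} + \frac{T{\left(6 \right)} 2 \cdot 2}{N} = \frac{893}{2291} + \frac{- \frac{9}{4 + 6} \cdot 2 \cdot 2}{4159} = 893 \cdot \frac{1}{2291} + - \frac{9}{10} \cdot 2 \cdot 2 \cdot \frac{1}{4159} = \frac{893}{2291} + \left(-9\right) \frac{1}{10} \cdot 2 \cdot 2 \cdot \frac{1}{4159} = \frac{893}{2291} + \left(- \frac{9}{10}\right) 2 \cdot 2 \cdot \frac{1}{4159} = \frac{893}{2291} + \left(- \frac{9}{5}\right) 2 \cdot \frac{1}{4159} = \frac{893}{2291} - \frac{18}{20795} = \frac{18528697}{47641345}$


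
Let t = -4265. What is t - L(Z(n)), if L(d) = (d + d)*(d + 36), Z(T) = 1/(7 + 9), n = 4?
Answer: -546497/128 ≈ -4269.5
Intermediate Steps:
Z(T) = 1/16
L(d) = 2*d*(36 + d) (L(d) = (2*d)*(36 + d) = 2*d*(36 + d))
t - L(Z(n)) = -4265 - 2*(36 + 1/16)/16 = -4265 - 2*577/(16*16) = -4265 - 1*577/128 = -4265 - 577/128 = -546497/128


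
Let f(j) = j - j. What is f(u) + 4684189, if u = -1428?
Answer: 4684189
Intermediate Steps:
f(j) = 0
f(u) + 4684189 = 0 + 4684189 = 4684189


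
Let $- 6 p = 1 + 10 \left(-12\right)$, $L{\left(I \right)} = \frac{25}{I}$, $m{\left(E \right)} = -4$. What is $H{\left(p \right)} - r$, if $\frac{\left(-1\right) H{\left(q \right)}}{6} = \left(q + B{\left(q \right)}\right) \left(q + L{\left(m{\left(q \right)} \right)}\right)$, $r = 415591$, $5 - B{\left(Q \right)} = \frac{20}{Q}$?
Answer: $- \frac{596236741}{1428} \approx -4.1753 \cdot 10^{5}$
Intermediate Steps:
$B{\left(Q \right)} = 5 - \frac{20}{Q}$
$p = \frac{119}{6}$ ($p = - \frac{1 + 10 \left(-12\right)}{6} = - \frac{1 - 120}{6} = \left(- \frac{1}{6}\right) \left(-119\right) = \frac{119}{6} \approx 19.833$)
$H{\left(q \right)} = - 6 \left(- \frac{25}{4} + q\right) \left(5 + q - \frac{20}{q}\right)$ ($H{\left(q \right)} = - 6 \left(q + \left(5 - \frac{20}{q}\right)\right) \left(q + \frac{25}{-4}\right) = - 6 \left(5 + q - \frac{20}{q}\right) \left(q + 25 \left(- \frac{1}{4}\right)\right) = - 6 \left(5 + q - \frac{20}{q}\right) \left(q - \frac{25}{4}\right) = - 6 \left(5 + q - \frac{20}{q}\right) \left(- \frac{25}{4} + q\right) = - 6 \left(- \frac{25}{4} + q\right) \left(5 + q - \frac{20}{q}\right)$)
$H{\left(p \right)} - r = \left(\frac{615}{2} - \frac{750}{\frac{119}{6}} - 6 \left(\frac{119}{6}\right)^{2} + \frac{15}{2} \cdot \frac{119}{6}\right) - 415591 = \left(\frac{615}{2} - \frac{4500}{119} - \frac{14161}{6} + \frac{595}{4}\right) - 415591 = - \frac{2772793}{1428} - 415591 = - \frac{596236741}{1428}$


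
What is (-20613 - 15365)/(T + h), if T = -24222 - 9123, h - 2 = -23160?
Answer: 35978/56503 ≈ 0.63674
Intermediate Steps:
h = -23158 (h = 2 - 23160 = -23158)
T = -33345
(-20613 - 15365)/(T + h) = (-20613 - 15365)/(-33345 - 23158) = -35978/(-56503) = -35978*(-1/56503) = 35978/56503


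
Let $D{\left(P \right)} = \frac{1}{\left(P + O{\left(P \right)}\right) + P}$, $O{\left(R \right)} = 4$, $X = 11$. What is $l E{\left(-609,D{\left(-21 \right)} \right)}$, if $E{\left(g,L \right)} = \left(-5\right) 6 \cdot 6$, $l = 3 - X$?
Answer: $1440$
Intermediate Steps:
$l = -8$ ($l = 3 - 11 = -8$)
$D{\left(P \right)} = \frac{1}{4 + 2 P}$ ($D{\left(P \right)} = \frac{1}{\left(P + 4\right) + P} = \frac{1}{\left(4 + P\right) + P} = \frac{1}{4 + 2 P}$)
$E{\left(g,L \right)} = -180$ ($E{\left(g,L \right)} = \left(-30\right) 6 = -180$)
$l E{\left(-609,D{\left(-21 \right)} \right)} = \left(-8\right) \left(-180\right) = 1440$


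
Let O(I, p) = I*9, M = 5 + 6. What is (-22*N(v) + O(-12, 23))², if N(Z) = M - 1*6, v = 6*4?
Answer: 47524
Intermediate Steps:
M = 11
O(I, p) = 9*I
v = 24
N(Z) = 5 (N(Z) = 11 - 1*6 = 11 - 6 = 5)
(-22*N(v) + O(-12, 23))² = (-22*5 + 9*(-12))² = (-110 - 108)² = (-218)² = 47524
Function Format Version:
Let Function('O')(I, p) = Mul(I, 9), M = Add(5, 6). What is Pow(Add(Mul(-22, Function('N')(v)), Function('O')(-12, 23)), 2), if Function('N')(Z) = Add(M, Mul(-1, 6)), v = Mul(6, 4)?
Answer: 47524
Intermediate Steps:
M = 11
Function('O')(I, p) = Mul(9, I)
v = 24
Function('N')(Z) = 5 (Function('N')(Z) = Add(11, Mul(-1, 6)) = Add(11, -6) = 5)
Pow(Add(Mul(-22, Function('N')(v)), Function('O')(-12, 23)), 2) = Pow(Add(Mul(-22, 5), Mul(9, -12)), 2) = Pow(Add(-110, -108), 2) = Pow(-218, 2) = 47524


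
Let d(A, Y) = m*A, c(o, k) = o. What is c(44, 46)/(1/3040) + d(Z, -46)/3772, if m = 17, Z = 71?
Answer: 504543927/3772 ≈ 1.3376e+5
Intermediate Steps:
d(A, Y) = 17*A
c(44, 46)/(1/3040) + d(Z, -46)/3772 = 44/(1/3040) + (17*71)/3772 = 44/(1/3040) + 1207*(1/3772) = 44*3040 + 1207/3772 = 133760 + 1207/3772 = 504543927/3772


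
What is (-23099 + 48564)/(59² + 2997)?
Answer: 25465/6478 ≈ 3.9310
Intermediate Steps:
(-23099 + 48564)/(59² + 2997) = 25465/(3481 + 2997) = 25465/6478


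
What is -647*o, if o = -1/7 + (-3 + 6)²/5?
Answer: -37526/35 ≈ -1072.2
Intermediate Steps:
o = 58/35 (o = -1*⅐ + 3²*(⅕) = -⅐ + 9*(⅕) = -⅐ + 9/5 = 58/35 ≈ 1.6571)
-647*o = -647*58/35 = -37526/35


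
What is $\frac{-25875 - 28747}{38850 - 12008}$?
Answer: $- \frac{27311}{13421} \approx -2.0349$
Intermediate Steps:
$\frac{-25875 - 28747}{38850 - 12008} = \frac{-25875 - 28747}{26842} = \left(-25875 - 28747\right) \frac{1}{26842} = \left(-54622\right) \frac{1}{26842} = - \frac{27311}{13421}$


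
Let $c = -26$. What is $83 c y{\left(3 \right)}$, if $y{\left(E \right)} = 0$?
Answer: $0$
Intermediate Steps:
$83 c y{\left(3 \right)} = 83 \left(-26\right) 0 = \left(-2158\right) 0 = 0$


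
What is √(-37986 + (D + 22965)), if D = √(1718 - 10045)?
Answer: √(-15021 + I*√8327) ≈ 0.3723 + 122.56*I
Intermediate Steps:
D = I*√8327 (D = √(-8327) = I*√8327 ≈ 91.252*I)
√(-37986 + (D + 22965)) = √(-37986 + (I*√8327 + 22965)) = √(-37986 + (22965 + I*√8327)) = √(-15021 + I*√8327)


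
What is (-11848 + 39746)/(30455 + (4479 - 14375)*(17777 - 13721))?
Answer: -27898/40107721 ≈ -0.00069558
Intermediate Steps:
(-11848 + 39746)/(30455 + (4479 - 14375)*(17777 - 13721)) = 27898/(30455 - 9896*4056) = 27898/(30455 - 40138176) = 27898/(-40107721) = 27898*(-1/40107721) = -27898/40107721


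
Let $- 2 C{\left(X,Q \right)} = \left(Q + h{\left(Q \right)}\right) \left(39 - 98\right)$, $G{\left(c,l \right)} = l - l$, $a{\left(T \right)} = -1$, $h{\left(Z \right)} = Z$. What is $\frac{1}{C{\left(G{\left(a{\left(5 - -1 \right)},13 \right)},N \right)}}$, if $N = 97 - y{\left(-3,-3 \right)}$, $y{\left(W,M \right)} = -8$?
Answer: $\frac{1}{6195} \approx 0.00016142$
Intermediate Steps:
$G{\left(c,l \right)} = 0$
$N = 105$ ($N = 97 - -8 = 97 + 8 = 105$)
$C{\left(X,Q \right)} = 59 Q$ ($C{\left(X,Q \right)} = - \frac{\left(Q + Q\right) \left(39 - 98\right)}{2} = - \frac{2 Q \left(-59\right)}{2} = - \frac{\left(-118\right) Q}{2} = 59 Q$)
$\frac{1}{C{\left(G{\left(a{\left(5 - -1 \right)},13 \right)},N \right)}} = \frac{1}{59 \cdot 105} = \frac{1}{6195}$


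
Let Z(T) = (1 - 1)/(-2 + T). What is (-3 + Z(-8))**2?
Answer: 9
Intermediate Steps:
Z(T) = 0 (Z(T) = 0/(-2 + T) = 0)
(-3 + Z(-8))**2 = (-3 + 0)**2 = (-3)**2 = 9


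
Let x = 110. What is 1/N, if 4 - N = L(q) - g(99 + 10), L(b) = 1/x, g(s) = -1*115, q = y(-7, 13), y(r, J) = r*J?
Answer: -110/12211 ≈ -0.0090083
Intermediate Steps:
y(r, J) = J*r
q = -91 (q = 13*(-7) = -91)
g(s) = -115
L(b) = 1/110
N = -12211/110 (N = 4 - (1/110 - 1*(-115)) = 4 - (1/110 + 115) = 4 - 1*12651/110 = 4 - 12651/110 = -12211/110 ≈ -111.01)
1/N = 1/(-12211/110) = -110/12211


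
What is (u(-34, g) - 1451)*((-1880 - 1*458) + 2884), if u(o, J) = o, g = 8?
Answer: -810810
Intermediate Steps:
(u(-34, g) - 1451)*((-1880 - 1*458) + 2884) = (-34 - 1451)*((-1880 - 1*458) + 2884) = -1485*((-1880 - 458) + 2884) = -1485*(-2338 + 2884) = -1485*546 = -810810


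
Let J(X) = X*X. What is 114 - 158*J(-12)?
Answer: -22638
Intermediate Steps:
J(X) = X**2
114 - 158*J(-12) = 114 - 158*(-12)**2 = 114 - 158*144 = 114 - 22752 = -22638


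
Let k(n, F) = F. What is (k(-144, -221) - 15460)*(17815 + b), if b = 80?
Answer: -280611495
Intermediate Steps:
(k(-144, -221) - 15460)*(17815 + b) = (-221 - 15460)*(17815 + 80) = -15681*17895 = -280611495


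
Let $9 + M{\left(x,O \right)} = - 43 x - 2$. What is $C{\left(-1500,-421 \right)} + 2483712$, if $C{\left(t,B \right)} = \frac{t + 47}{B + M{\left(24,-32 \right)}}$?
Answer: $\frac{3636155821}{1464} \approx 2.4837 \cdot 10^{6}$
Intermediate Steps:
$M{\left(x,O \right)} = -11 - 43 x$ ($M{\left(x,O \right)} = -9 - \left(2 + 43 x\right) = -11 - 43 x$)
$C{\left(t,B \right)} = \frac{47 + t}{-1043 + B}$ ($C{\left(t,B \right)} = \frac{t + 47}{B - 1043} = \frac{47 + t}{B - 1043} = \frac{47 + t}{-1043 + B}$)
$C{\left(-1500,-421 \right)} + 2483712 = \frac{47 - 1500}{-1043 - 421} + 2483712 = \frac{1}{-1464} \left(-1453\right) + 2483712 = \left(- \frac{1}{1464}\right) \left(-1453\right) + 2483712 = \frac{1453}{1464} + 2483712 = \frac{3636155821}{1464}$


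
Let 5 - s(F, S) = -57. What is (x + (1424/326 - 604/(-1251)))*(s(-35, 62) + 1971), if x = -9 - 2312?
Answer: -960171483997/203913 ≈ -4.7087e+6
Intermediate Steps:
s(F, S) = 62 (s(F, S) = 5 - 1*(-57) = 5 + 57 = 62)
x = -2321
(x + (1424/326 - 604/(-1251)))*(s(-35, 62) + 1971) = (-2321 + (1424/326 - 604/(-1251)))*(62 + 1971) = (-2321 + (1424*(1/326) - 604*(-1/1251)))*2033 = (-2321 + (712/163 + 604/1251))*2033 = (-2321 + 989164/203913)*2033 = -472292909/203913*2033 = -960171483997/203913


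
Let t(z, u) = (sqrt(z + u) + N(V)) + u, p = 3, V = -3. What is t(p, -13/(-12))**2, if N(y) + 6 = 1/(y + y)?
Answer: 4309/144 - 427*sqrt(3)/36 ≈ 9.3796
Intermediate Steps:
N(y) = -6 + 1/(2*y) (N(y) = -6 + 1/(y + y) = -6 + 1/(2*y))
t(z, u) = -37/6 + u + sqrt(u + z) (t(z, u) = (sqrt(z + u) + (-6 + (1/2)/(-3))) + u = (sqrt(u + z) + (-6 + (1/2)*(-1/3))) + u = (sqrt(u + z) + (-6 - 1/6)) + u = (sqrt(u + z) - 37/6) + u = (-37/6 + sqrt(u + z)) + u = -37/6 + u + sqrt(u + z))
t(p, -13/(-12))**2 = (-37/6 - 13/(-12) + sqrt(-13/(-12) + 3))**2 = (-37/6 - 13*(-1/12) + sqrt(-13*(-1/12) + 3))**2 = (-37/6 + 13/12 + sqrt(13/12 + 3))**2 = (-37/6 + 13/12 + sqrt(49/12))**2 = (-37/6 + 13/12 + 7*sqrt(3)/6)**2 = (-61/12 + 7*sqrt(3)/6)**2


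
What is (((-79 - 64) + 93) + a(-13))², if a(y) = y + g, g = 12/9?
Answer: 34225/9 ≈ 3802.8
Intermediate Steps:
g = 4/3 (g = 12*(⅑) = 4/3 ≈ 1.3333)
a(y) = 4/3 + y (a(y) = y + 4/3 = 4/3 + y)
(((-79 - 64) + 93) + a(-13))² = (((-79 - 64) + 93) + (4/3 - 13))² = ((-143 + 93) - 35/3)² = (-50 - 35/3)² = (-185/3)² = 34225/9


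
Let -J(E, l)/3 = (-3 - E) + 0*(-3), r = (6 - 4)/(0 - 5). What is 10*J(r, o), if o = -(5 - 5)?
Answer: 78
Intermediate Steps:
o = 0 (o = -1*0 = 0)
r = -2/5 (r = 2/(-5) = 2*(-1/5) = -2/5 ≈ -0.40000)
J(E, l) = 9 + 3*E (J(E, l) = -3*((-3 - E) + 0*(-3)) = -3*((-3 - E) + 0) = -3*(-3 - E) = 9 + 3*E)
10*J(r, o) = 10*(9 + 3*(-2/5)) = 10*(9 - 6/5) = 10*(39/5) = 78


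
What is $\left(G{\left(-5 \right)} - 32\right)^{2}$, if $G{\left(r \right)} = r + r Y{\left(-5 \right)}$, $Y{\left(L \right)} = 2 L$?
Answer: $169$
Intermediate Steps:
$G{\left(r \right)} = - 9 r$ ($G{\left(r \right)} = r + r 2 \left(-5\right) = r + r \left(-10\right) = r - 10 r = - 9 r$)
$\left(G{\left(-5 \right)} - 32\right)^{2} = \left(\left(-9\right) \left(-5\right) - 32\right)^{2} = \left(45 - 32\right)^{2} = 13^{2} = 169$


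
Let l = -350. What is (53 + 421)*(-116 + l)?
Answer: -220884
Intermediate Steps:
(53 + 421)*(-116 + l) = (53 + 421)*(-116 - 350) = 474*(-466) = -220884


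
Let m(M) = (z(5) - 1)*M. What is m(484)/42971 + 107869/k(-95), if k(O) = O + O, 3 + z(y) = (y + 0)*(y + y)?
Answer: -4631008639/8164490 ≈ -567.21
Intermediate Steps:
z(y) = -3 + 2*y**2 (z(y) = -3 + (y + 0)*(y + y) = -3 + y*(2*y) = -3 + 2*y**2)
k(O) = 2*O
m(M) = 46*M (m(M) = ((-3 + 2*5**2) - 1)*M = ((-3 + 2*25) - 1)*M = ((-3 + 50) - 1)*M = (47 - 1)*M = 46*M)
m(484)/42971 + 107869/k(-95) = (46*484)/42971 + 107869/((2*(-95))) = 22264*(1/42971) + 107869/(-190) = 22264/42971 + 107869*(-1/190) = 22264/42971 - 107869/190 = -4631008639/8164490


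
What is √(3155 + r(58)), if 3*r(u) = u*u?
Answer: √38487/3 ≈ 65.394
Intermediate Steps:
r(u) = u²/3 (r(u) = (u*u)/3 = u²/3)
√(3155 + r(58)) = √(3155 + (⅓)*58²) = √(3155 + (⅓)*3364) = √(3155 + 3364/3) = √(12829/3) = √38487/3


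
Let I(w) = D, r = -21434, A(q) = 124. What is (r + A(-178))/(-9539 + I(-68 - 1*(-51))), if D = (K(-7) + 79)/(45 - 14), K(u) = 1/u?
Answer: 4624270/2069411 ≈ 2.2346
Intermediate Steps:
K(u) = 1/u
D = 552/217 (D = (1/(-7) + 79)/(45 - 14) = (-⅐ + 79)/31 = (552/7)*(1/31) = 552/217 ≈ 2.5438)
I(w) = 552/217
(r + A(-178))/(-9539 + I(-68 - 1*(-51))) = (-21434 + 124)/(-9539 + 552/217) = -21310/(-2069411/217) = -21310*(-217/2069411) = 4624270/2069411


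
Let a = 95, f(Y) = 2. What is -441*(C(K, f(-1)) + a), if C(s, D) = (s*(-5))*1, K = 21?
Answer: 4410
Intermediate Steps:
C(s, D) = -5*s (C(s, D) = -5*s*1 = -5*s)
-441*(C(K, f(-1)) + a) = -441*(-5*21 + 95) = -441*(-105 + 95) = -441*(-10) = 4410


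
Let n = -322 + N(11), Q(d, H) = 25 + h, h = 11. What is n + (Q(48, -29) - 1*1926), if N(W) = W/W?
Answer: -2211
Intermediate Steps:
N(W) = 1
Q(d, H) = 36 (Q(d, H) = 25 + 11 = 36)
n = -321 (n = -322 + 1 = -321)
n + (Q(48, -29) - 1*1926) = -321 + (36 - 1*1926) = -321 + (36 - 1926) = -321 - 1890 = -2211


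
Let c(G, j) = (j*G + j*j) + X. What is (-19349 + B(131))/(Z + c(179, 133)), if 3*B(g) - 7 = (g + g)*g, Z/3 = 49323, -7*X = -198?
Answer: -55342/1326453 ≈ -0.041722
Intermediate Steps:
X = 198/7 (X = -1/7*(-198) = 198/7 ≈ 28.286)
c(G, j) = 198/7 + j**2 + G*j (c(G, j) = (j*G + j*j) + 198/7 = (G*j + j**2) + 198/7 = (j**2 + G*j) + 198/7 = 198/7 + j**2 + G*j)
Z = 147969 (Z = 3*49323 = 147969)
B(g) = 7/3 + 2*g**2/3 (B(g) = 7/3 + ((g + g)*g)/3 = 7/3 + ((2*g)*g)/3 = 7/3 + (2*g**2)/3 = 7/3 + 2*g**2/3)
(-19349 + B(131))/(Z + c(179, 133)) = (-19349 + (7/3 + (2/3)*131**2))/(147969 + (198/7 + 133**2 + 179*133)) = (-19349 + (7/3 + (2/3)*17161))/(147969 + (198/7 + 17689 + 23807)) = (-19349 + (7/3 + 34322/3))/(147969 + 290670/7) = (-19349 + 11443)/(1326453/7) = -7906*7/1326453 = -55342/1326453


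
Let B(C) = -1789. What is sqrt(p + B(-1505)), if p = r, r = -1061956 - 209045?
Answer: I*sqrt(1272790) ≈ 1128.2*I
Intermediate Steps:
r = -1271001
p = -1271001
sqrt(p + B(-1505)) = sqrt(-1271001 - 1789) = sqrt(-1272790) = I*sqrt(1272790)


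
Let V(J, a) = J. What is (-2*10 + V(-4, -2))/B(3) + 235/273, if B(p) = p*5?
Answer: -1009/1365 ≈ -0.73919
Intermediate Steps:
B(p) = 5*p
(-2*10 + V(-4, -2))/B(3) + 235/273 = (-2*10 - 4)/((5*3)) + 235/273 = (-20 - 4)/15 + 235*(1/273) = -24*1/15 + 235/273 = -8/5 + 235/273 = -1009/1365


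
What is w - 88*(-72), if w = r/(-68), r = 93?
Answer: 430755/68 ≈ 6334.6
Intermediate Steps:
w = -93/68 (w = 93/(-68) = 93*(-1/68) = -93/68 ≈ -1.3676)
w - 88*(-72) = -93/68 - 88*(-72) = -93/68 + 6336 = 430755/68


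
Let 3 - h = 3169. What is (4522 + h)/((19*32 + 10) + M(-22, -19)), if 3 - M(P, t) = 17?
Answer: 339/151 ≈ 2.2450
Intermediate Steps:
h = -3166 (h = 3 - 1*3169 = 3 - 3169 = -3166)
M(P, t) = -14 (M(P, t) = 3 - 1*17 = 3 - 17 = -14)
(4522 + h)/((19*32 + 10) + M(-22, -19)) = (4522 - 3166)/((19*32 + 10) - 14) = 1356/((608 + 10) - 14) = 1356/(618 - 14) = 1356/604 = 1356*(1/604) = 339/151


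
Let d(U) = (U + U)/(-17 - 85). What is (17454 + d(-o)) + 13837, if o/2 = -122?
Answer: 1595597/51 ≈ 31286.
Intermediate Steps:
o = -244 (o = 2*(-122) = -244)
d(U) = -U/51 (d(U) = (2*U)/(-102) = (2*U)*(-1/102) = -U/51)
(17454 + d(-o)) + 13837 = (17454 - (-1)*(-244)/51) + 13837 = (17454 - 1/51*244) + 13837 = (17454 - 244/51) + 13837 = 889910/51 + 13837 = 1595597/51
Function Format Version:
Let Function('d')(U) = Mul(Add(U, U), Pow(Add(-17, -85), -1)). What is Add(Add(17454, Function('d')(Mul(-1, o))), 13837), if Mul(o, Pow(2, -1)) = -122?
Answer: Rational(1595597, 51) ≈ 31286.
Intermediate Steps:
o = -244 (o = Mul(2, -122) = -244)
Function('d')(U) = Mul(Rational(-1, 51), U) (Function('d')(U) = Mul(Mul(2, U), Pow(-102, -1)) = Mul(Mul(2, U), Rational(-1, 102)) = Mul(Rational(-1, 51), U))
Add(Add(17454, Function('d')(Mul(-1, o))), 13837) = Add(Add(17454, Mul(Rational(-1, 51), Mul(-1, -244))), 13837) = Add(Add(17454, Mul(Rational(-1, 51), 244)), 13837) = Add(Add(17454, Rational(-244, 51)), 13837) = Add(Rational(889910, 51), 13837) = Rational(1595597, 51)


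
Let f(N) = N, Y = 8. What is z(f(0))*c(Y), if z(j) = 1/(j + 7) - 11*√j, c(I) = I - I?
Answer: 0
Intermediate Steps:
c(I) = 0
z(j) = 1/(7 + j) - 11*√j
z(f(0))*c(Y) = ((1 - 77*√0 - 11*0^(3/2))/(7 + 0))*0 = ((1 - 77*0 - 11*0)/7)*0 = ((1 + 0 + 0)/7)*0 = ((⅐)*1)*0 = (⅐)*0 = 0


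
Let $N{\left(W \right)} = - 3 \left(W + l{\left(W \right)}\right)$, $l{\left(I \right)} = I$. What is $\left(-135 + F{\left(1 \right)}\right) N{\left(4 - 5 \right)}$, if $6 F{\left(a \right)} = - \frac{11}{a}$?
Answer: $-821$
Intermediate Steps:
$N{\left(W \right)} = - 6 W$ ($N{\left(W \right)} = - 3 \left(W + W\right) = - 3 \cdot 2 W = - 6 W$)
$F{\left(a \right)} = - \frac{11}{6 a}$ ($F{\left(a \right)} = \frac{\left(-11\right) \frac{1}{a}}{6} = - \frac{11}{6 a}$)
$\left(-135 + F{\left(1 \right)}\right) N{\left(4 - 5 \right)} = \left(-135 - \frac{11}{6 \cdot 1}\right) \left(- 6 \left(4 - 5\right)\right) = \left(-135 - \frac{11}{6}\right) \left(- 6 \left(4 - 5\right)\right) = \left(-135 - \frac{11}{6}\right) \left(\left(-6\right) \left(-1\right)\right) = \left(- \frac{821}{6}\right) 6 = -821$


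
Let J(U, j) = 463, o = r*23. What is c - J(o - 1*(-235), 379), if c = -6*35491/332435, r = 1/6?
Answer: -154130351/332435 ≈ -463.64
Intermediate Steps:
r = 1/6 ≈ 0.16667
o = 23/6 (o = (1/6)*23 = 23/6 ≈ 3.8333)
c = -212946/332435 (c = -212946*1/332435 = -212946/332435 ≈ -0.64056)
c - J(o - 1*(-235), 379) = -212946/332435 - 1*463 = -212946/332435 - 463 = -154130351/332435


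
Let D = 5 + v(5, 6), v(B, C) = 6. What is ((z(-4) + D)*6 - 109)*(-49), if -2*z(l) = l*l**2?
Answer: -7301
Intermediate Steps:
z(l) = -l**3/2 (z(l) = -l*l**2/2 = -l**3/2)
D = 11 (D = 5 + 6 = 11)
((z(-4) + D)*6 - 109)*(-49) = ((-1/2*(-4)**3 + 11)*6 - 109)*(-49) = ((-1/2*(-64) + 11)*6 - 109)*(-49) = ((32 + 11)*6 - 109)*(-49) = (43*6 - 109)*(-49) = (258 - 109)*(-49) = 149*(-49) = -7301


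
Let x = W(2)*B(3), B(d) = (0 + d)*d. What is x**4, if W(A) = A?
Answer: 104976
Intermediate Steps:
B(d) = d**2 (B(d) = d*d = d**2)
x = 18 (x = 2*3**2 = 2*9 = 18)
x**4 = 18**4 = 104976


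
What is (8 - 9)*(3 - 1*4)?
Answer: 1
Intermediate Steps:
(8 - 9)*(3 - 1*4) = -(3 - 4) = -1*(-1) = 1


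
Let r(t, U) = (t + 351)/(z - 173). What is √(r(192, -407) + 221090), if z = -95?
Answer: √3969855659/134 ≈ 470.20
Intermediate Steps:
r(t, U) = -351/268 - t/268 (r(t, U) = (t + 351)/(-95 - 173) = (351 + t)/(-268) = (351 + t)*(-1/268) = -351/268 - t/268)
√(r(192, -407) + 221090) = √((-351/268 - 1/268*192) + 221090) = √((-351/268 - 48/67) + 221090) = √(-543/268 + 221090) = √(59251577/268) = √3969855659/134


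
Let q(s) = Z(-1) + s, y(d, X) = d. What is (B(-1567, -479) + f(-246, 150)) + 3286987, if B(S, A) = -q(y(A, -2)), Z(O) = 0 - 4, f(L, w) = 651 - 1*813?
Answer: 3287308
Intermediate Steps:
f(L, w) = -162 (f(L, w) = 651 - 813 = -162)
Z(O) = -4
q(s) = -4 + s
B(S, A) = 4 - A (B(S, A) = -(-4 + A) = 4 - A)
(B(-1567, -479) + f(-246, 150)) + 3286987 = ((4 - 1*(-479)) - 162) + 3286987 = ((4 + 479) - 162) + 3286987 = (483 - 162) + 3286987 = 321 + 3286987 = 3287308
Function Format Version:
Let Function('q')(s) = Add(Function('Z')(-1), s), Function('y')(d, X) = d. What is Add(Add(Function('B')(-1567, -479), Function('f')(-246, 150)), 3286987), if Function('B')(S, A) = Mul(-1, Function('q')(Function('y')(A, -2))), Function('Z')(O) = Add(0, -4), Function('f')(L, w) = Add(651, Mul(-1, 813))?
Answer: 3287308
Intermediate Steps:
Function('f')(L, w) = -162 (Function('f')(L, w) = Add(651, -813) = -162)
Function('Z')(O) = -4
Function('q')(s) = Add(-4, s)
Function('B')(S, A) = Add(4, Mul(-1, A)) (Function('B')(S, A) = Mul(-1, Add(-4, A)) = Add(4, Mul(-1, A)))
Add(Add(Function('B')(-1567, -479), Function('f')(-246, 150)), 3286987) = Add(Add(Add(4, Mul(-1, -479)), -162), 3286987) = Add(Add(Add(4, 479), -162), 3286987) = Add(Add(483, -162), 3286987) = Add(321, 3286987) = 3287308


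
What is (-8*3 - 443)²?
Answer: 218089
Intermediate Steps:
(-8*3 - 443)² = (-24 - 443)² = (-467)² = 218089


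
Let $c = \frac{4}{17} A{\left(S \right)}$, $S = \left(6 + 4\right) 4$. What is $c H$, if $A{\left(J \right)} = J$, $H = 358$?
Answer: $\frac{57280}{17} \approx 3369.4$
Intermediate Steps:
$S = 40$ ($S = 10 \cdot 4 = 40$)
$c = \frac{160}{17}$ ($c = \frac{4}{17} \cdot 40 = \frac{160}{17} \approx 9.4118$)
$c H = \frac{160}{17} \cdot 358 = \frac{57280}{17}$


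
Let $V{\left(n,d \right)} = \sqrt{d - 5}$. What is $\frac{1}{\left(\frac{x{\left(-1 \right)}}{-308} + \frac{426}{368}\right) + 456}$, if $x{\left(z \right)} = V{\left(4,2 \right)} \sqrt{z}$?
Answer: $\frac{30588754504}{13983881859911} - \frac{651728 \sqrt{3}}{41951645579733} \approx 0.0021874$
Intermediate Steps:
$V{\left(n,d \right)} = \sqrt{-5 + d}$
$x{\left(z \right)} = i \sqrt{3} \sqrt{z}$ ($x{\left(z \right)} = \sqrt{-5 + 2} \sqrt{z} = \sqrt{-3} \sqrt{z} = i \sqrt{3} \sqrt{z}$)
$\frac{1}{\left(\frac{x{\left(-1 \right)}}{-308} + \frac{426}{368}\right) + 456} = \frac{1}{\left(\frac{i \sqrt{3} \sqrt{-1}}{-308} + \frac{426}{368}\right) + 456} = \frac{1}{\left(i \sqrt{3} i \left(- \frac{1}{308}\right) + 426 \cdot \frac{1}{368}\right) + 456} = \frac{1}{\left(- \sqrt{3} \left(- \frac{1}{308}\right) + \frac{213}{184}\right) + 456} = \frac{1}{\left(\frac{\sqrt{3}}{308} + \frac{213}{184}\right) + 456} = \frac{1}{\left(\frac{213}{184} + \frac{\sqrt{3}}{308}\right) + 456} = \frac{1}{\frac{84117}{184} + \frac{\sqrt{3}}{308}}$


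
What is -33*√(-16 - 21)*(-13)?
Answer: 429*I*√37 ≈ 2609.5*I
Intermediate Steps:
-33*√(-16 - 21)*(-13) = -33*I*√37*(-13) = 429*I*√37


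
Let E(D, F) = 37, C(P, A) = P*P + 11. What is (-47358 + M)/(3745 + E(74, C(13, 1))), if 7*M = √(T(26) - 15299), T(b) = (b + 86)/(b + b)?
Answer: -23679/1891 + I*√2585167/344162 ≈ -12.522 + 0.0046718*I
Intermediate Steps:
C(P, A) = 11 + P² (C(P, A) = P² + 11 = 11 + P²)
T(b) = (86 + b)/(2*b) (T(b) = (86 + b)/((2*b)) = (86 + b)*(1/(2*b)) = (86 + b)/(2*b))
M = I*√2585167/91 (M = √((½)*(86 + 26)/26 - 15299)/7 = √((½)*(1/26)*112 - 15299)/7 = √(28/13 - 15299)/7 = √(-198859/13)/7 = (I*√2585167/13)/7 = I*√2585167/91 ≈ 17.669*I)
(-47358 + M)/(3745 + E(74, C(13, 1))) = (-47358 + I*√2585167/91)/(3745 + 37) = (-47358 + I*√2585167/91)/3782 = (-47358 + I*√2585167/91)*(1/3782) = -23679/1891 + I*√2585167/344162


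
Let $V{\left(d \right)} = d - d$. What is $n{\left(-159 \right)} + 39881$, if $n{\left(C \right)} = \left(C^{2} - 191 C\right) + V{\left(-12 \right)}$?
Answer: $95531$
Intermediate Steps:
$V{\left(d \right)} = 0$
$n{\left(C \right)} = C^{2} - 191 C$ ($n{\left(C \right)} = \left(C^{2} - 191 C\right) + 0 = C^{2} - 191 C$)
$n{\left(-159 \right)} + 39881 = - 159 \left(-191 - 159\right) + 39881 = \left(-159\right) \left(-350\right) + 39881 = 55650 + 39881 = 95531$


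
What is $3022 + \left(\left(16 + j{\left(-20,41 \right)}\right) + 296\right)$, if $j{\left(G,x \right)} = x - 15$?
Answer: $3360$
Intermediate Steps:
$j{\left(G,x \right)} = -15 + x$
$3022 + \left(\left(16 + j{\left(-20,41 \right)}\right) + 296\right) = 3022 + \left(\left(16 + \left(-15 + 41\right)\right) + 296\right) = 3022 + \left(\left(16 + 26\right) + 296\right) = 3022 + \left(42 + 296\right) = 3022 + 338 = 3360$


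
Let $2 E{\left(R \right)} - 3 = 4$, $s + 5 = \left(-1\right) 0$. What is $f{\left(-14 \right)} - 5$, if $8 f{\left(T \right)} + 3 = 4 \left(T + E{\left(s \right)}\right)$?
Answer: $- \frac{85}{8} \approx -10.625$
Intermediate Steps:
$s = -5$ ($s = -5 - 0 = -5 + 0 = -5$)
$E{\left(R \right)} = \frac{7}{2}$ ($E{\left(R \right)} = \frac{3}{2} + \frac{1}{2} \cdot 4 = \frac{3}{2} + 2 = \frac{7}{2}$)
$f{\left(T \right)} = \frac{11}{8} + \frac{T}{2}$ ($f{\left(T \right)} = - \frac{3}{8} + \frac{4 \left(T + \frac{7}{2}\right)}{8} = - \frac{3}{8} + \frac{4 \left(\frac{7}{2} + T\right)}{8} = - \frac{3}{8} + \frac{14 + 4 T}{8} = - \frac{3}{8} + \left(\frac{7}{4} + \frac{T}{2}\right) = \frac{11}{8} + \frac{T}{2}$)
$f{\left(-14 \right)} - 5 = \left(\frac{11}{8} + \frac{1}{2} \left(-14\right)\right) - 5 = \left(\frac{11}{8} - 7\right) - 5 = - \frac{45}{8} - 5 = - \frac{85}{8}$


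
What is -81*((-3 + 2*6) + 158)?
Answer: -13527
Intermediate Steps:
-81*((-3 + 2*6) + 158) = -81*((-3 + 12) + 158) = -81*(9 + 158) = -81*167 = -13527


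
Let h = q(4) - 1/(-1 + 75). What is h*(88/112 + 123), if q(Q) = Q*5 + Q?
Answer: 3076075/1036 ≈ 2969.2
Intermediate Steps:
q(Q) = 6*Q (q(Q) = 5*Q + Q = 6*Q)
h = 1775/74 (h = 6*4 - 1/(-1 + 75) = 24 - 1/74 = 1775/74 ≈ 23.986)
h*(88/112 + 123) = 1775*(88/112 + 123)/74 = 1775*(88*(1/112) + 123)/74 = 1775*(11/14 + 123)/74 = (1775/74)*(1733/14) = 3076075/1036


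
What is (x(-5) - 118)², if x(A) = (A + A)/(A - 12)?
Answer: 3984016/289 ≈ 13786.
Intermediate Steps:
x(A) = 2*A/(-12 + A) (x(A) = (2*A)/(-12 + A) = 2*A/(-12 + A))
(x(-5) - 118)² = (2*(-5)/(-12 - 5) - 118)² = (2*(-5)/(-17) - 118)² = (2*(-5)*(-1/17) - 118)² = (10/17 - 118)² = (-1996/17)² = 3984016/289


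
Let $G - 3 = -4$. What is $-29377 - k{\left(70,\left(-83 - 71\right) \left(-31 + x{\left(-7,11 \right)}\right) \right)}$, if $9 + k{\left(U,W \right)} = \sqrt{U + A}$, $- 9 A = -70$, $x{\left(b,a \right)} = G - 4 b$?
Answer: $-29368 - \frac{10 \sqrt{7}}{3} \approx -29377.0$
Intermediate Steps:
$G = -1$ ($G = 3 - 4 = -1$)
$x{\left(b,a \right)} = -1 - 4 b$
$A = \frac{70}{9}$ ($A = \left(- \frac{1}{9}\right) \left(-70\right) = \frac{70}{9} \approx 7.7778$)
$k{\left(U,W \right)} = -9 + \sqrt{\frac{70}{9} + U}$ ($k{\left(U,W \right)} = -9 + \sqrt{U + \frac{70}{9}} = -9 + \sqrt{\frac{70}{9} + U}$)
$-29377 - k{\left(70,\left(-83 - 71\right) \left(-31 + x{\left(-7,11 \right)}\right) \right)} = -29377 - \left(-9 + \frac{\sqrt{70 + 9 \cdot 70}}{3}\right) = -29377 - \left(-9 + \frac{\sqrt{70 + 630}}{3}\right) = -29377 - \left(-9 + \frac{\sqrt{700}}{3}\right) = -29377 - \left(-9 + \frac{10 \sqrt{7}}{3}\right) = -29377 + \left(9 - \frac{10 \sqrt{7}}{3}\right) = -29368 - \frac{10 \sqrt{7}}{3}$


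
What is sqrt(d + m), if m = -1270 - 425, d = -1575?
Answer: I*sqrt(3270) ≈ 57.184*I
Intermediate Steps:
m = -1695
sqrt(d + m) = sqrt(-1575 - 1695) = sqrt(-3270) = I*sqrt(3270)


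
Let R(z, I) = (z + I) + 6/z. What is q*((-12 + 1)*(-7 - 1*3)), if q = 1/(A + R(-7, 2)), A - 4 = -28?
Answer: -70/19 ≈ -3.6842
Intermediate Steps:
R(z, I) = I + z + 6/z (R(z, I) = (I + z) + 6/z = I + z + 6/z)
A = -24 (A = 4 - 28 = -24)
q = -7/209 (q = 1/(-24 + (2 - 7 + 6/(-7))) = 1/(-24 + (2 - 7 + 6*(-1/7))) = 1/(-24 + (2 - 7 - 6/7)) = 1/(-24 - 41/7) = 1/(-209/7) = -7/209 ≈ -0.033493)
q*((-12 + 1)*(-7 - 1*3)) = -7*(-12 + 1)*(-7 - 1*3)/209 = -(-7)*(-7 - 3)/19 = -(-7)*(-10)/19 = -7/209*110 = -70/19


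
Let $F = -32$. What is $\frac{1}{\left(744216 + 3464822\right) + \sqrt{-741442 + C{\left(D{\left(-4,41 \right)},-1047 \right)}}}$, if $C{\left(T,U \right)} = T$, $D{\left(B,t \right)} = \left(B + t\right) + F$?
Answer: $\frac{4209038}{17716001626881} - \frac{i \sqrt{741437}}{17716001626881} \approx 2.3758 \cdot 10^{-7} - 4.8604 \cdot 10^{-11} i$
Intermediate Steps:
$D{\left(B,t \right)} = -32 + B + t$ ($D{\left(B,t \right)} = \left(B + t\right) - 32 = -32 + B + t$)
$\frac{1}{\left(744216 + 3464822\right) + \sqrt{-741442 + C{\left(D{\left(-4,41 \right)},-1047 \right)}}} = \frac{1}{\left(744216 + 3464822\right) + \sqrt{-741442 - -5}} = \frac{1}{4209038 + \sqrt{-741442 + 5}} = \frac{1}{4209038 + \sqrt{-741437}} = \frac{1}{4209038 + i \sqrt{741437}}$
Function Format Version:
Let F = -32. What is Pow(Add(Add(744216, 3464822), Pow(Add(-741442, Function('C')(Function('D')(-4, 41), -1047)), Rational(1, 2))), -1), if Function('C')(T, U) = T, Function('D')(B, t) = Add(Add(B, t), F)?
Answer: Add(Rational(4209038, 17716001626881), Mul(Rational(-1, 17716001626881), I, Pow(741437, Rational(1, 2)))) ≈ Add(2.3758e-7, Mul(-4.8604e-11, I))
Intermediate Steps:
Function('D')(B, t) = Add(-32, B, t) (Function('D')(B, t) = Add(Add(B, t), -32) = Add(-32, B, t))
Pow(Add(Add(744216, 3464822), Pow(Add(-741442, Function('C')(Function('D')(-4, 41), -1047)), Rational(1, 2))), -1) = Pow(Add(Add(744216, 3464822), Pow(Add(-741442, Add(-32, -4, 41)), Rational(1, 2))), -1) = Pow(Add(4209038, Pow(Add(-741442, 5), Rational(1, 2))), -1) = Pow(Add(4209038, Pow(-741437, Rational(1, 2))), -1) = Pow(Add(4209038, Mul(I, Pow(741437, Rational(1, 2)))), -1)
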